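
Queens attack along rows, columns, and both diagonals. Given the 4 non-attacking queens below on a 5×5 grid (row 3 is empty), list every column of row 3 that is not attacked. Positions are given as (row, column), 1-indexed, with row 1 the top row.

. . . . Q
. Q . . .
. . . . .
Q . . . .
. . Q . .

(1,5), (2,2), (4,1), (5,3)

columns 4

(1,5) attacks row 3 at column 5 and diagonals 3.
(2,2) attacks row 3 at column 2 and diagonals 1, 3.
(4,1) attacks row 3 at column 1 and diagonals 2.
(5,3) attacks row 3 at column 3 and diagonals 1, 5.
Attacked columns: {1, 2, 3, 5}. Safe: {4}.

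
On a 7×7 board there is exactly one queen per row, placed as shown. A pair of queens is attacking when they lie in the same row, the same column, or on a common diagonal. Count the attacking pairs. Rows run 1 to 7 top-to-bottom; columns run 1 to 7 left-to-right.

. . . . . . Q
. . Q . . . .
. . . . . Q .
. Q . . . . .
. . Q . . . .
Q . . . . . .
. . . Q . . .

3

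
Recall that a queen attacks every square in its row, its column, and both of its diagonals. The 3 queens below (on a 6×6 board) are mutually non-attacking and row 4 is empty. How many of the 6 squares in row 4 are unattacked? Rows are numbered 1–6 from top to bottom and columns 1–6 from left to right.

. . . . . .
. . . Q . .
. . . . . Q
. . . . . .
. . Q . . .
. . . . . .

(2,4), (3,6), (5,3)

1

(2,4) attacks row 4 at column 4 and diagonals 2, 6.
(3,6) attacks row 4 at column 6 and diagonals 5.
(5,3) attacks row 4 at column 3 and diagonals 2, 4.
Attacked columns: {2, 3, 4, 5, 6}. Safe: {1}.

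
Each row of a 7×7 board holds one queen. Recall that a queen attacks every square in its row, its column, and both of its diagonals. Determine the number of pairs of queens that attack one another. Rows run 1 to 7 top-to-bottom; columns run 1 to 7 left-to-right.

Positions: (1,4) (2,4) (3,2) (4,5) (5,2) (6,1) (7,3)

4

Same column: (1,4)–(2,4) (column 4); (3,2)–(5,2) (column 2).
Same diagonal: (1,4)–(3,2) (|1−3| = |4−2| = 2); (5,2)–(6,1) (|5−6| = |2−1| = 1).
Total attacking pairs: 4.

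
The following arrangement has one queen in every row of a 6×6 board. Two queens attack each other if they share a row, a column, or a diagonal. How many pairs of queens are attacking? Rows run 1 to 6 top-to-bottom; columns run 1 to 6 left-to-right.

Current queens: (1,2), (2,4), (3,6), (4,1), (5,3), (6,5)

0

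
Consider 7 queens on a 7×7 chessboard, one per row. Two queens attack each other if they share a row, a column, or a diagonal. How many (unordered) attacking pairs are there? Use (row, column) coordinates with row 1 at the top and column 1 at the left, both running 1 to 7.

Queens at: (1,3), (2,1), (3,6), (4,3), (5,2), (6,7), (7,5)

Same column: (1,3)–(4,3) (column 3).
Same diagonal: (2,1)–(4,3) (|2−4| = |1−3| = 2); (4,3)–(5,2) (|4−5| = |3−2| = 1).
Total attacking pairs: 3.

3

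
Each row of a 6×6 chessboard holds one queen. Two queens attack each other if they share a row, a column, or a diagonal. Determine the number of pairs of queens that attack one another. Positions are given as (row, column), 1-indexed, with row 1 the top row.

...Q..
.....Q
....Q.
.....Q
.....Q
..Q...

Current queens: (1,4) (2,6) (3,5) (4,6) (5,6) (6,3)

5

Same column: (2,6)–(4,6) (column 6); (2,6)–(5,6) (column 6); (4,6)–(5,6) (column 6).
Same diagonal: (2,6)–(3,5) (|2−3| = |6−5| = 1); (3,5)–(4,6) (|3−4| = |5−6| = 1).
Total attacking pairs: 5.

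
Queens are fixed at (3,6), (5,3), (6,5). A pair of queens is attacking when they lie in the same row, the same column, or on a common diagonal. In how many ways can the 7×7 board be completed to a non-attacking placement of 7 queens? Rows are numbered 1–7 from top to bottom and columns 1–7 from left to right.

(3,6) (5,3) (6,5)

1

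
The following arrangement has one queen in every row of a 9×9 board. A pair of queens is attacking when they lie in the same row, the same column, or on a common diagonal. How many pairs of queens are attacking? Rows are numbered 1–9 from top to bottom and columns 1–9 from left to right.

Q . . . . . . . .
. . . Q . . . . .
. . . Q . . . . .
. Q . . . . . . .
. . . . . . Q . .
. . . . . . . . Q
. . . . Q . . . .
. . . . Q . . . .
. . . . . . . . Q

Same column: (2,4)–(3,4) (column 4); (6,9)–(9,9) (column 9); (7,5)–(8,5) (column 5).
Same diagonal: (1,1)–(9,9) (|1−9| = |1−9| = 8); (2,4)–(4,2) (|2−4| = |4−2| = 2); (2,4)–(5,7) (|2−5| = |4−7| = 3); (4,2)–(7,5) (|4−7| = |2−5| = 3); (5,7)–(7,5) (|5−7| = |7−5| = 2).
Total attacking pairs: 8.

8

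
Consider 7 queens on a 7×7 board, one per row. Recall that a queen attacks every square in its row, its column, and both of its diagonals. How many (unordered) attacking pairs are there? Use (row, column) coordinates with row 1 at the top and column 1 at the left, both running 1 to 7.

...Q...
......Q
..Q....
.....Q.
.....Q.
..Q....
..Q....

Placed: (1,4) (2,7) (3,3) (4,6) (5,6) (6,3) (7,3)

Same column: (3,3)–(6,3) (column 3); (3,3)–(7,3) (column 3); (4,6)–(5,6) (column 6); (6,3)–(7,3) (column 3).
Same diagonal: (2,7)–(6,3) (|2−6| = |7−3| = 4); (4,6)–(7,3) (|4−7| = |6−3| = 3).
Total attacking pairs: 6.

6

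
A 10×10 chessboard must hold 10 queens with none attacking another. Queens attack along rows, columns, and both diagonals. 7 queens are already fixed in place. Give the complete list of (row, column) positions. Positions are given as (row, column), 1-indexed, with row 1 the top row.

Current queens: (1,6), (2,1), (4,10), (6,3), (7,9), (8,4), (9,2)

(1,6) (2,1) (3,7) (4,10) (5,8) (6,3) (7,9) (8,4) (9,2) (10,5)

Row 3: attacked by (1,6)→{4,6,8}; (2,1)→{1,2}; (4,10)→{9,10}; (6,3)→{3,6}; (7,9)→{5,9}; (8,4)→{4,9}; (9,2)→{2,8}. Safe: 7. Place at column 7.
Row 5: attacked by (1,6)→{2,6,10}; (2,1)→{1,4}; (3,7)→{5,7,9}; (4,10)→{9,10}; (6,3)→{2,3,4}; (7,9)→{7,9}; (8,4)→{1,4,7}; (9,2)→{2,6}. Safe: 8. Place at column 8.
Row 10: attacked by (1,6)→{6}; (2,1)→{1,9}; (3,7)→{7}; (4,10)→{4,10}; (5,8)→{3,8}; (6,3)→{3,7}; (7,9)→{6,9}; (8,4)→{2,4,6}; (9,2)→{1,2,3}. Safe: 5. Place at column 5.
Columns [6, 1, 7, 10, 8, 3, 9, 4, 2, 5], r−c [-5, 1, -4, -6, -3, 3, -2, 4, 7, 5], r+c [7, 3, 10, 14, 13, 9, 16, 12, 11, 15] are all distinct, so no two queens attack.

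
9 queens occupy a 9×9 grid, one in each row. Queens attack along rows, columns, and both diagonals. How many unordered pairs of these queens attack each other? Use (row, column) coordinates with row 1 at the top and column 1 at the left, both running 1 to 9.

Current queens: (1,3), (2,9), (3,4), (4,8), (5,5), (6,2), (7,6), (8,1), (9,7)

All columns are distinct and no two queens satisfy |Δrow| = |Δcol|, so no pair attacks.

0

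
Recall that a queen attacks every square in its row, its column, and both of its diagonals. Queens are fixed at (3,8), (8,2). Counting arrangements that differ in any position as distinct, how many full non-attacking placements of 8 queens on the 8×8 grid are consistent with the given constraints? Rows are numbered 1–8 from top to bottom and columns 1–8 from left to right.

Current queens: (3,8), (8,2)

Branch on row 1: col 1 → 0; col 3 → 1; col 4 → 1; col 5 → 1; col 7 → 0.
Sum: 0 + 1 + 1 + 1 + 0 = 3.

3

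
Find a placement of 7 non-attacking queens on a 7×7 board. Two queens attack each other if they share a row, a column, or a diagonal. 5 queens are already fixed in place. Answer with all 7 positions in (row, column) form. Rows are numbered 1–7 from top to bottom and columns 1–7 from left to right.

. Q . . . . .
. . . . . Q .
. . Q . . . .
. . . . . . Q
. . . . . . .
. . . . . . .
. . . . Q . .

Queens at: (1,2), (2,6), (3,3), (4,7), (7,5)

(1,2) (2,6) (3,3) (4,7) (5,4) (6,1) (7,5)

Row 5: attacked by (1,2)→{2,6}; (2,6)→{3,6}; (3,3)→{1,3,5}; (4,7)→{6,7}; (7,5)→{3,5,7}. Safe: 4. Place at column 4.
Row 6: attacked by (1,2)→{2,7}; (2,6)→{2,6}; (3,3)→{3,6}; (4,7)→{5,7}; (5,4)→{3,4,5}; (7,5)→{4,5,6}. Safe: 1. Place at column 1.
Columns [2, 6, 3, 7, 4, 1, 5], r−c [-1, -4, 0, -3, 1, 5, 2], r+c [3, 8, 6, 11, 9, 7, 12] are all distinct, so no two queens attack.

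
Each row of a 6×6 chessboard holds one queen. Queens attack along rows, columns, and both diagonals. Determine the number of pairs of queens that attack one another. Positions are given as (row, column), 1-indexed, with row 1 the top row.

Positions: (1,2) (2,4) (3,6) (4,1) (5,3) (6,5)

All columns are distinct and no two queens satisfy |Δrow| = |Δcol|, so no pair attacks.

0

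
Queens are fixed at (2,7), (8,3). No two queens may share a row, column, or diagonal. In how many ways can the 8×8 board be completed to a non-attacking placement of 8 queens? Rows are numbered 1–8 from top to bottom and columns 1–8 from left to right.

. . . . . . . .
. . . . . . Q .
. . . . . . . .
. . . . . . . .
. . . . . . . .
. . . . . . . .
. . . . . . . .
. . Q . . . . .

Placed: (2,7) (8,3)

5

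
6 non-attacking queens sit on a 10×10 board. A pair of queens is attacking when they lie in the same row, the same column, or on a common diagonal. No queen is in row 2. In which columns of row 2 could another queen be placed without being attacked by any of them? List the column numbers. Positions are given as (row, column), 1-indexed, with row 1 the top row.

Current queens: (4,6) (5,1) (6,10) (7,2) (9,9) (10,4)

(4,6) attacks row 2 at column 6 and diagonals 4, 8.
(5,1) attacks row 2 at column 1 and diagonals 4.
(6,10) attacks row 2 at column 10 and diagonals 6.
(7,2) attacks row 2 at column 2 and diagonals 7.
(9,9) attacks row 2 at column 9 and diagonals 2.
(10,4) attacks row 2 at column 4.
Attacked columns: {1, 2, 4, 6, 7, 8, 9, 10}. Safe: {3, 5}.

columns 3, 5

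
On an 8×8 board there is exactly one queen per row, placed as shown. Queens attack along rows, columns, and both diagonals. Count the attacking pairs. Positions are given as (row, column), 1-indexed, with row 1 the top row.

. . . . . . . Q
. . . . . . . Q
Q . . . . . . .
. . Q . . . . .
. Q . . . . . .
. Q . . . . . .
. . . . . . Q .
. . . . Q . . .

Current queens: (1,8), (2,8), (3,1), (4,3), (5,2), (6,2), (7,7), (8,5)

Same column: (1,8)–(2,8) (column 8); (5,2)–(6,2) (column 2).
Same diagonal: (4,3)–(5,2) (|4−5| = |3−2| = 1); (5,2)–(8,5) (|5−8| = |2−5| = 3).
Total attacking pairs: 4.

4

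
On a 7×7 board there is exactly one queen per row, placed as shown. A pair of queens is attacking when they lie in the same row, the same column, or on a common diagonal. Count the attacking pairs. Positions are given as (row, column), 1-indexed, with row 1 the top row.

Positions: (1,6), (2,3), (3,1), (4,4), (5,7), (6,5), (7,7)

2

Same column: (5,7)–(7,7) (column 7).
Same diagonal: (4,4)–(7,7) (|4−7| = |4−7| = 3).
Total attacking pairs: 2.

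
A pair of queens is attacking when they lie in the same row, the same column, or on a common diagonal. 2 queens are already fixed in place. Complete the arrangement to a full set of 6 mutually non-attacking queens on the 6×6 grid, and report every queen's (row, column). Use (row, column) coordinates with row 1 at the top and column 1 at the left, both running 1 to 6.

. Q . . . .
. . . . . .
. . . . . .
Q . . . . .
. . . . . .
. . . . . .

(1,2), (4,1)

Row 2: attacked by (1,2)→{1,2,3}; (4,1)→{1,3}. Safe: 4, 5, 6. Place at column 4.
Row 3: attacked by (1,2)→{2,4}; (2,4)→{3,4,5}; (4,1)→{1,2}. Safe: 6. Place at column 6.
Row 5: attacked by (1,2)→{2,6}; (2,4)→{1,4}; (3,6)→{4,6}; (4,1)→{1,2}. Safe: 3, 5. Place at column 3.
Row 6: attacked by (1,2)→{2}; (2,4)→{4}; (3,6)→{3,6}; (4,1)→{1,3}; (5,3)→{2,3,4}. Safe: 5. Place at column 5.
Columns [2, 4, 6, 1, 3, 5], r−c [-1, -2, -3, 3, 2, 1], r+c [3, 6, 9, 5, 8, 11] are all distinct, so no two queens attack.

(1,2) (2,4) (3,6) (4,1) (5,3) (6,5)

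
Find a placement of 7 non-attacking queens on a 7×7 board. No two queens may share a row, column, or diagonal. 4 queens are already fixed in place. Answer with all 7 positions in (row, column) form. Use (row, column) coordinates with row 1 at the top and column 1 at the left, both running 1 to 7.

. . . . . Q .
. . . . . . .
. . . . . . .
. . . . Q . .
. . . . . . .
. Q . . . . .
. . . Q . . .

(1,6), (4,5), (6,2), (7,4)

Row 2: attacked by (1,6)→{5,6,7}; (4,5)→{3,5,7}; (6,2)→{2,6}; (7,4)→{4}. Safe: 1. Place at column 1.
Row 3: attacked by (1,6)→{4,6}; (2,1)→{1,2}; (4,5)→{4,5,6}; (6,2)→{2,5}; (7,4)→{4}. Safe: 3, 7. Place at column 3.
Row 5: attacked by (1,6)→{2,6}; (2,1)→{1,4}; (3,3)→{1,3,5}; (4,5)→{4,5,6}; (6,2)→{1,2,3}; (7,4)→{2,4,6}. Safe: 7. Place at column 7.
Columns [6, 1, 3, 5, 7, 2, 4], r−c [-5, 1, 0, -1, -2, 4, 3], r+c [7, 3, 6, 9, 12, 8, 11] are all distinct, so no two queens attack.

(1,6) (2,1) (3,3) (4,5) (5,7) (6,2) (7,4)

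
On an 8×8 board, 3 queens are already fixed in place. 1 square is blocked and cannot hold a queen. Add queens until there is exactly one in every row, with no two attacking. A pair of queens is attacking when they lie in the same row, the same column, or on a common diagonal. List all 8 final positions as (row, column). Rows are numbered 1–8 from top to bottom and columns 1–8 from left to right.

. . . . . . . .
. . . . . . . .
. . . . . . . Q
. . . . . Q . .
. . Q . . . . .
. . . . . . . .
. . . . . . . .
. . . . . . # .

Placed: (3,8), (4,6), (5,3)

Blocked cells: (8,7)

Row 1: attacked by (3,8)→{6,8}; (4,6)→{3,6}; (5,3)→{3,7}. Safe: 1, 2, 4, 5. Place at column 1.
Row 2: attacked by (1,1)→{1,2}; (3,8)→{7,8}; (4,6)→{4,6,8}; (5,3)→{3,6}. Safe: 5. Place at column 5.
Row 6: attacked by (1,1)→{1,6}; (2,5)→{1,5}; (3,8)→{5,8}; (4,6)→{4,6,8}; (5,3)→{2,3,4}. Safe: 7. Place at column 7.
Row 7: attacked by (1,1)→{1,7}; (2,5)→{5}; (3,8)→{4,8}; (4,6)→{3,6}; (5,3)→{1,3,5}; (6,7)→{6,7,8}. Safe: 2. Place at column 2.
Row 8: attacked by (1,1)→{1,8}; (2,5)→{5}; (3,8)→{3,8}; (4,6)→{2,6}; (5,3)→{3,6}; (6,7)→{5,7}; (7,2)→{1,2,3}. Blocked: 7. Safe: 4. Place at column 4.
Columns [1, 5, 8, 6, 3, 7, 2, 4], r−c [0, -3, -5, -2, 2, -1, 5, 4], r+c [2, 7, 11, 10, 8, 13, 9, 12] are all distinct, so no two queens attack.

(1,1) (2,5) (3,8) (4,6) (5,3) (6,7) (7,2) (8,4)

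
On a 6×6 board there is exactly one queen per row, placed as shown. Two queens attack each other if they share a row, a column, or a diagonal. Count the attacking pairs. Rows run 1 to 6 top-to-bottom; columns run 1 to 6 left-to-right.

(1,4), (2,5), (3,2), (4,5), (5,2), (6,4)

6

Same column: (1,4)–(6,4) (column 4); (2,5)–(4,5) (column 5); (3,2)–(5,2) (column 2).
Same diagonal: (1,4)–(2,5) (|1−2| = |4−5| = 1); (1,4)–(3,2) (|1−3| = |4−2| = 2); (2,5)–(5,2) (|2−5| = |5−2| = 3).
Total attacking pairs: 6.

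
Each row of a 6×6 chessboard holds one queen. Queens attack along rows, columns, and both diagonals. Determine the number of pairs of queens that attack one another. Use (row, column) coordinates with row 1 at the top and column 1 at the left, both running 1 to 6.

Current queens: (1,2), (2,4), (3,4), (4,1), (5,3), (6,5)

2

Same column: (2,4)–(3,4) (column 4).
Same diagonal: (1,2)–(3,4) (|1−3| = |2−4| = 2).
Total attacking pairs: 2.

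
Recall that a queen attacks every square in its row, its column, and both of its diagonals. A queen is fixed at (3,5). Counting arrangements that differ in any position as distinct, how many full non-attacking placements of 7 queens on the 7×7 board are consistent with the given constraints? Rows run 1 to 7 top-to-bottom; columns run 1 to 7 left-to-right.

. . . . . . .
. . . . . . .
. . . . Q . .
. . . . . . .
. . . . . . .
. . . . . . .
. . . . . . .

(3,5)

Branch on row 1: col 1 → 1; col 2 → 1; col 4 → 2; col 6 → 2.
Sum: 1 + 1 + 2 + 2 = 6.

6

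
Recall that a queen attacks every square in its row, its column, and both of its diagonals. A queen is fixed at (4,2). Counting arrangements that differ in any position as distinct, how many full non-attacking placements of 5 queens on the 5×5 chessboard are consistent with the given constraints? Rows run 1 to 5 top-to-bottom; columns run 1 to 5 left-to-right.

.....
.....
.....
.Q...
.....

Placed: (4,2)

Branch on row 1: col 1 → 1; col 3 → 1; col 4 → 0.
Sum: 1 + 1 + 0 = 2.

2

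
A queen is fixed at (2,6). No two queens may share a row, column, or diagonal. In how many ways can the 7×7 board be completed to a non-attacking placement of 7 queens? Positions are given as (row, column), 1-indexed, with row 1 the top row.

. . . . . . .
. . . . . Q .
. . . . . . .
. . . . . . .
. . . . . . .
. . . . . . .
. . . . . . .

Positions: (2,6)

4

Branch on row 1: col 1 → 1; col 2 → 1; col 3 → 1; col 4 → 1.
Sum: 1 + 1 + 1 + 1 = 4.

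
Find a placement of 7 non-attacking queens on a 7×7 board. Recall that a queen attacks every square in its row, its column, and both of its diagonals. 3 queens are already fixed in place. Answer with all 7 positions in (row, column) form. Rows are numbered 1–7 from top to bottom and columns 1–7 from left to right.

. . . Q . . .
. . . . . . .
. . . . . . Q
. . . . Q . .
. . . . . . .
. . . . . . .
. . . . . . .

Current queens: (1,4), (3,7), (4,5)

(1,4) (2,2) (3,7) (4,5) (5,3) (6,1) (7,6)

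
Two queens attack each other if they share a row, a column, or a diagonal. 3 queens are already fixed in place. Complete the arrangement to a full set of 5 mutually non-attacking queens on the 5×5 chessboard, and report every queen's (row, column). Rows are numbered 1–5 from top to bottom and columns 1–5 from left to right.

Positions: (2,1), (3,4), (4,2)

Row 1: attacked by (2,1)→{1,2}; (3,4)→{2,4}; (4,2)→{2,5}. Safe: 3. Place at column 3.
Row 5: attacked by (1,3)→{3}; (2,1)→{1,4}; (3,4)→{2,4}; (4,2)→{1,2,3}. Safe: 5. Place at column 5.
Columns [3, 1, 4, 2, 5], r−c [-2, 1, -1, 2, 0], r+c [4, 3, 7, 6, 10] are all distinct, so no two queens attack.

(1,3) (2,1) (3,4) (4,2) (5,5)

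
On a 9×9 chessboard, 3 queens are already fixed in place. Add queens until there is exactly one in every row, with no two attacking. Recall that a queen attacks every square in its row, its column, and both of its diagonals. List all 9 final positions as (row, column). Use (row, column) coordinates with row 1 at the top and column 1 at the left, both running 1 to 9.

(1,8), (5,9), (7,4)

(1,8) (2,3) (3,5) (4,2) (5,9) (6,6) (7,4) (8,7) (9,1)

Row 2: attacked by (1,8)→{7,8,9}; (5,9)→{6,9}; (7,4)→{4,9}. Safe: 1, 2, 3, 5. Place at column 3.
Row 3: attacked by (1,8)→{6,8}; (2,3)→{2,3,4}; (5,9)→{7,9}; (7,4)→{4,8}. Safe: 1, 5. Place at column 5.
Row 4: attacked by (1,8)→{5,8}; (2,3)→{1,3,5}; (3,5)→{4,5,6}; (5,9)→{8,9}; (7,4)→{1,4,7}. Safe: 2. Place at column 2.
Row 6: attacked by (1,8)→{3,8}; (2,3)→{3,7}; (3,5)→{2,5,8}; (4,2)→{2,4}; (5,9)→{8,9}; (7,4)→{3,4,5}. Safe: 1, 6. Place at column 6.
Row 8: attacked by (1,8)→{1,8}; (2,3)→{3,9}; (3,5)→{5}; (4,2)→{2,6}; (5,9)→{6,9}; (6,6)→{4,6,8}; (7,4)→{3,4,5}. Safe: 7. Place at column 7.
Row 9: attacked by (1,8)→{8}; (2,3)→{3}; (3,5)→{5}; (4,2)→{2,7}; (5,9)→{5,9}; (6,6)→{3,6,9}; (7,4)→{2,4,6}; (8,7)→{6,7,8}. Safe: 1. Place at column 1.
Columns [8, 3, 5, 2, 9, 6, 4, 7, 1], r−c [-7, -1, -2, 2, -4, 0, 3, 1, 8], r+c [9, 5, 8, 6, 14, 12, 11, 15, 10] are all distinct, so no two queens attack.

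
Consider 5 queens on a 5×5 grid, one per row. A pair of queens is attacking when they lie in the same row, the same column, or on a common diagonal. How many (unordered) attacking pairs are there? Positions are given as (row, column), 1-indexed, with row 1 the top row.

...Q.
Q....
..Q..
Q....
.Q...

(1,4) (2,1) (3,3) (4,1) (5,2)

3

Same column: (2,1)–(4,1) (column 1).
Same diagonal: (1,4)–(4,1) (|1−4| = |4−1| = 3); (4,1)–(5,2) (|4−5| = |1−2| = 1).
Total attacking pairs: 3.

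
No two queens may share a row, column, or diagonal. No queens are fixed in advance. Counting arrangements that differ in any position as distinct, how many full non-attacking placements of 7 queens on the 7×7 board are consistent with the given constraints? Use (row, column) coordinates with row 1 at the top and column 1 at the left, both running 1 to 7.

Branch on row 1: col 1 → 4; col 2 → 7; col 3 → 6; col 4 → 6; col 5 → 6; col 6 → 7; col 7 → 4.
Sum: 4 + 7 + 6 + 6 + 6 + 7 + 4 = 40.
(This is the classic 7-queens count.)

40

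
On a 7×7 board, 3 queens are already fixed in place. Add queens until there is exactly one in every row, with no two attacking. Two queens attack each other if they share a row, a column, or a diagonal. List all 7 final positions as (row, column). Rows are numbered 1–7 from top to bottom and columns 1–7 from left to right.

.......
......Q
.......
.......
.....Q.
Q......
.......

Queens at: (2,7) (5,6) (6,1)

Row 1: attacked by (2,7)→{6,7}; (5,6)→{2,6}; (6,1)→{1,6}. Safe: 3, 4, 5. Place at column 5.
Row 3: attacked by (1,5)→{3,5,7}; (2,7)→{6,7}; (5,6)→{4,6}; (6,1)→{1,4}. Safe: 2. Place at column 2.
Row 4: attacked by (1,5)→{2,5}; (2,7)→{5,7}; (3,2)→{1,2,3}; (5,6)→{5,6,7}; (6,1)→{1,3}. Safe: 4. Place at column 4.
Row 7: attacked by (1,5)→{5}; (2,7)→{2,7}; (3,2)→{2,6}; (4,4)→{1,4,7}; (5,6)→{4,6}; (6,1)→{1,2}. Safe: 3. Place at column 3.
Columns [5, 7, 2, 4, 6, 1, 3], r−c [-4, -5, 1, 0, -1, 5, 4], r+c [6, 9, 5, 8, 11, 7, 10] are all distinct, so no two queens attack.

(1,5) (2,7) (3,2) (4,4) (5,6) (6,1) (7,3)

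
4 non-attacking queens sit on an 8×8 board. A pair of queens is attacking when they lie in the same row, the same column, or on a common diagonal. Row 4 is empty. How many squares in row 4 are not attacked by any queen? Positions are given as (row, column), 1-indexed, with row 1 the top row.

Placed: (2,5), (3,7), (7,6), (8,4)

2

(2,5) attacks row 4 at column 5 and diagonals 3, 7.
(3,7) attacks row 4 at column 7 and diagonals 6, 8.
(7,6) attacks row 4 at column 6 and diagonals 3.
(8,4) attacks row 4 at column 4 and diagonals 8.
Attacked columns: {3, 4, 5, 6, 7, 8}. Safe: {1, 2}.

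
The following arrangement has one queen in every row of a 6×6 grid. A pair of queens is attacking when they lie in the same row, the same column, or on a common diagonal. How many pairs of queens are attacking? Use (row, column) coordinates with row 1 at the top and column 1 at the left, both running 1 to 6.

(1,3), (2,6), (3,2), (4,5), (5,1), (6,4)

0

All columns are distinct and no two queens satisfy |Δrow| = |Δcol|, so no pair attacks.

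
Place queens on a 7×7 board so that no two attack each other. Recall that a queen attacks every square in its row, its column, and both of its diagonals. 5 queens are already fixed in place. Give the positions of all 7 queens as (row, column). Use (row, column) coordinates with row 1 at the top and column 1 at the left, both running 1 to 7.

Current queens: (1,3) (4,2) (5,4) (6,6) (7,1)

Row 2: attacked by (1,3)→{2,3,4}; (4,2)→{2,4}; (5,4)→{1,4,7}; (6,6)→{2,6}; (7,1)→{1,6}. Safe: 5. Place at column 5.
Row 3: attacked by (1,3)→{1,3,5}; (2,5)→{4,5,6}; (4,2)→{1,2,3}; (5,4)→{2,4,6}; (6,6)→{3,6}; (7,1)→{1,5}. Safe: 7. Place at column 7.
Columns [3, 5, 7, 2, 4, 6, 1], r−c [-2, -3, -4, 2, 1, 0, 6], r+c [4, 7, 10, 6, 9, 12, 8] are all distinct, so no two queens attack.

(1,3) (2,5) (3,7) (4,2) (5,4) (6,6) (7,1)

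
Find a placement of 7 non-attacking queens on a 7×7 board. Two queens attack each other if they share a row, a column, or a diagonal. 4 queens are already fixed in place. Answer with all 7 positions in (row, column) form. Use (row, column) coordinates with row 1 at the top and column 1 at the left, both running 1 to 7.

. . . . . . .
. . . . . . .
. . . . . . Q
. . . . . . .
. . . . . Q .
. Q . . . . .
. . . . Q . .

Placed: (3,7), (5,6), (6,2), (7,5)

Row 1: attacked by (3,7)→{5,7}; (5,6)→{2,6}; (6,2)→{2,7}; (7,5)→{5}. Safe: 1, 3, 4. Place at column 1.
Row 2: attacked by (1,1)→{1,2}; (3,7)→{6,7}; (5,6)→{3,6}; (6,2)→{2,6}; (7,5)→{5}. Safe: 4. Place at column 4.
Row 4: attacked by (1,1)→{1,4}; (2,4)→{2,4,6}; (3,7)→{6,7}; (5,6)→{5,6,7}; (6,2)→{2,4}; (7,5)→{2,5}. Safe: 3. Place at column 3.
Columns [1, 4, 7, 3, 6, 2, 5], r−c [0, -2, -4, 1, -1, 4, 2], r+c [2, 6, 10, 7, 11, 8, 12] are all distinct, so no two queens attack.

(1,1) (2,4) (3,7) (4,3) (5,6) (6,2) (7,5)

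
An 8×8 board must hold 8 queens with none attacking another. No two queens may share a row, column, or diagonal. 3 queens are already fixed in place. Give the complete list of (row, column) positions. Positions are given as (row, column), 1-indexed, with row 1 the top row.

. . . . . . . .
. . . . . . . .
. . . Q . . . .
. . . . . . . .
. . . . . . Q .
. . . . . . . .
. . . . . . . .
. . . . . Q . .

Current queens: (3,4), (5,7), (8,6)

(1,8) (2,2) (3,4) (4,1) (5,7) (6,5) (7,3) (8,6)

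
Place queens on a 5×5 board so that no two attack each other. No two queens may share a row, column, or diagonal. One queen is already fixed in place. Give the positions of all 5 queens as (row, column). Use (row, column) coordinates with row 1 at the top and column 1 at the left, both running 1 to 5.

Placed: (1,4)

Row 2: attacked by (1,4)→{3,4,5}. Safe: 1, 2. Place at column 1.
Row 3: attacked by (1,4)→{2,4}; (2,1)→{1,2}. Safe: 3, 5. Place at column 3.
Row 4: attacked by (1,4)→{1,4}; (2,1)→{1,3}; (3,3)→{2,3,4}. Safe: 5. Place at column 5.
Row 5: attacked by (1,4)→{4}; (2,1)→{1,4}; (3,3)→{1,3,5}; (4,5)→{4,5}. Safe: 2. Place at column 2.
Columns [4, 1, 3, 5, 2], r−c [-3, 1, 0, -1, 3], r+c [5, 3, 6, 9, 7] are all distinct, so no two queens attack.

(1,4) (2,1) (3,3) (4,5) (5,2)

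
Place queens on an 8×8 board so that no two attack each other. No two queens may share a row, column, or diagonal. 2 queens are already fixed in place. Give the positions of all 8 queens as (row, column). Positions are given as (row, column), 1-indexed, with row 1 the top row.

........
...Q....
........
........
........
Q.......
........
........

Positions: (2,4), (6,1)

(1,7) (2,4) (3,2) (4,5) (5,8) (6,1) (7,3) (8,6)

Row 1: attacked by (2,4)→{3,4,5}; (6,1)→{1,6}. Safe: 2, 7, 8. Place at column 7.
Row 3: attacked by (1,7)→{5,7}; (2,4)→{3,4,5}; (6,1)→{1,4}. Safe: 2, 6, 8. Place at column 2.
Row 4: attacked by (1,7)→{4,7}; (2,4)→{2,4,6}; (3,2)→{1,2,3}; (6,1)→{1,3}. Safe: 5, 8. Place at column 5.
Row 5: attacked by (1,7)→{3,7}; (2,4)→{1,4,7}; (3,2)→{2,4}; (4,5)→{4,5,6}; (6,1)→{1,2}. Safe: 8. Place at column 8.
Row 7: attacked by (1,7)→{1,7}; (2,4)→{4}; (3,2)→{2,6}; (4,5)→{2,5,8}; (5,8)→{6,8}; (6,1)→{1,2}. Safe: 3. Place at column 3.
Row 8: attacked by (1,7)→{7}; (2,4)→{4}; (3,2)→{2,7}; (4,5)→{1,5}; (5,8)→{5,8}; (6,1)→{1,3}; (7,3)→{2,3,4}. Safe: 6. Place at column 6.
Columns [7, 4, 2, 5, 8, 1, 3, 6], r−c [-6, -2, 1, -1, -3, 5, 4, 2], r+c [8, 6, 5, 9, 13, 7, 10, 14] are all distinct, so no two queens attack.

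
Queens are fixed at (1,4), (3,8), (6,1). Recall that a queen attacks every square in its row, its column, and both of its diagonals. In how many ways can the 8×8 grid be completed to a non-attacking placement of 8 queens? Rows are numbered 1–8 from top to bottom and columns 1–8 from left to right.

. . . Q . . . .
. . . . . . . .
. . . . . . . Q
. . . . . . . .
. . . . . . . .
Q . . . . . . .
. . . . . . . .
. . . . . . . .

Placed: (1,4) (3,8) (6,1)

2

Branch on row 2: col 2 → 1; col 6 → 1.
Sum: 1 + 1 = 2.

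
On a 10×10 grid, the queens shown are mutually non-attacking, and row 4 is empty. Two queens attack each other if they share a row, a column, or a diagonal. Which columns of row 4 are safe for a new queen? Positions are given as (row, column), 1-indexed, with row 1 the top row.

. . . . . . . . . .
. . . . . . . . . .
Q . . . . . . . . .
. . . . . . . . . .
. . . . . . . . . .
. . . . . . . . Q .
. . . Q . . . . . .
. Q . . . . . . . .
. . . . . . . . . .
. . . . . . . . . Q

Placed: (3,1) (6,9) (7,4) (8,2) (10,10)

columns 3, 5, 8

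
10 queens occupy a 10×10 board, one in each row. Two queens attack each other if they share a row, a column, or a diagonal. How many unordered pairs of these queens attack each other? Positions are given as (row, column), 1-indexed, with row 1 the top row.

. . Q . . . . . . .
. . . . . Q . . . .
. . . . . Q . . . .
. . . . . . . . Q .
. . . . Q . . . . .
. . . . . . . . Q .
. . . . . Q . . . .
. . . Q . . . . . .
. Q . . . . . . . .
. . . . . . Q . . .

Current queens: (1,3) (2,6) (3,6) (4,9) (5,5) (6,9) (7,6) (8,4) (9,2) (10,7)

Same column: (2,6)–(3,6) (column 6); (2,6)–(7,6) (column 6); (3,6)–(7,6) (column 6); (4,9)–(6,9) (column 9).
Same diagonal: (3,6)–(6,9) (|3−6| = |6−9| = 3); (4,9)–(7,6) (|4−7| = |9−6| = 3).
Total attacking pairs: 6.

6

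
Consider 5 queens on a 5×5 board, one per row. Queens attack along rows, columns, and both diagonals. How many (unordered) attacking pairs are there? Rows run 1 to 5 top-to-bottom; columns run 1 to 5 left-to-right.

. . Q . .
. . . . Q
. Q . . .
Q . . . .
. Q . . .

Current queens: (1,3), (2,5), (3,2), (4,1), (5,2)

4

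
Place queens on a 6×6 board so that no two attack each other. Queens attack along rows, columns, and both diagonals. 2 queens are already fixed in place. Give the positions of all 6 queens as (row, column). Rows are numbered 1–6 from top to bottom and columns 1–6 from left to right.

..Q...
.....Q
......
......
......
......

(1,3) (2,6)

Row 3: attacked by (1,3)→{1,3,5}; (2,6)→{5,6}. Safe: 2, 4. Place at column 2.
Row 4: attacked by (1,3)→{3,6}; (2,6)→{4,6}; (3,2)→{1,2,3}. Safe: 5. Place at column 5.
Row 5: attacked by (1,3)→{3}; (2,6)→{3,6}; (3,2)→{2,4}; (4,5)→{4,5,6}. Safe: 1. Place at column 1.
Row 6: attacked by (1,3)→{3}; (2,6)→{2,6}; (3,2)→{2,5}; (4,5)→{3,5}; (5,1)→{1,2}. Safe: 4. Place at column 4.
Columns [3, 6, 2, 5, 1, 4], r−c [-2, -4, 1, -1, 4, 2], r+c [4, 8, 5, 9, 6, 10] are all distinct, so no two queens attack.

(1,3) (2,6) (3,2) (4,5) (5,1) (6,4)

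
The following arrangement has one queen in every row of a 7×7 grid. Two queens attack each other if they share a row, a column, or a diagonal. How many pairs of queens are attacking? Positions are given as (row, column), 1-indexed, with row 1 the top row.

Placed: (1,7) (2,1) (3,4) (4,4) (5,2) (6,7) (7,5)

Same column: (1,7)–(6,7) (column 7); (3,4)–(4,4) (column 4).
Same diagonal: (1,7)–(4,4) (|1−4| = |7−4| = 3); (3,4)–(5,2) (|3−5| = |4−2| = 2); (3,4)–(6,7) (|3−6| = |4−7| = 3).
Total attacking pairs: 5.

5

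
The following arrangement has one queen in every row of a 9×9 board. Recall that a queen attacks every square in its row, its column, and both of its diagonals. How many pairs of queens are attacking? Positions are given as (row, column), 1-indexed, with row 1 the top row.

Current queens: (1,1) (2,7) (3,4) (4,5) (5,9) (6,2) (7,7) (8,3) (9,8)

Same column: (2,7)–(7,7) (column 7).
Same diagonal: (1,1)–(7,7) (|1−7| = |1−7| = 6); (2,7)–(4,5) (|2−4| = |7−5| = 2); (3,4)–(4,5) (|3−4| = |4−5| = 1); (5,9)–(7,7) (|5−7| = |9−7| = 2).
Total attacking pairs: 5.

5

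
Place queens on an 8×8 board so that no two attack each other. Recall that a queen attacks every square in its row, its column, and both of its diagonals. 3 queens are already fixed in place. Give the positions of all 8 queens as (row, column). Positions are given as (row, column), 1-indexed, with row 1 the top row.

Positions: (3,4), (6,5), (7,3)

(1,8) (2,2) (3,4) (4,1) (5,7) (6,5) (7,3) (8,6)

Row 1: attacked by (3,4)→{2,4,6}; (6,5)→{5}; (7,3)→{3}. Safe: 1, 7, 8. Place at column 8.
Row 2: attacked by (1,8)→{7,8}; (3,4)→{3,4,5}; (6,5)→{1,5}; (7,3)→{3,8}. Safe: 2, 6. Place at column 2.
Row 4: attacked by (1,8)→{5,8}; (2,2)→{2,4}; (3,4)→{3,4,5}; (6,5)→{3,5,7}; (7,3)→{3,6}. Safe: 1. Place at column 1.
Row 5: attacked by (1,8)→{4,8}; (2,2)→{2,5}; (3,4)→{2,4,6}; (4,1)→{1,2}; (6,5)→{4,5,6}; (7,3)→{1,3,5}. Safe: 7. Place at column 7.
Row 8: attacked by (1,8)→{1,8}; (2,2)→{2,8}; (3,4)→{4}; (4,1)→{1,5}; (5,7)→{4,7}; (6,5)→{3,5,7}; (7,3)→{2,3,4}. Safe: 6. Place at column 6.
Columns [8, 2, 4, 1, 7, 5, 3, 6], r−c [-7, 0, -1, 3, -2, 1, 4, 2], r+c [9, 4, 7, 5, 12, 11, 10, 14] are all distinct, so no two queens attack.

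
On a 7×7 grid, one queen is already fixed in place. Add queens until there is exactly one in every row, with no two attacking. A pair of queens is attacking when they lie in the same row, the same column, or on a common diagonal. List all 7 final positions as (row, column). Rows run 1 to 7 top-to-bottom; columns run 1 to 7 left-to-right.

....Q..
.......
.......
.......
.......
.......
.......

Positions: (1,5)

(1,5) (2,1) (3,6) (4,4) (5,2) (6,7) (7,3)

Row 2: attacked by (1,5)→{4,5,6}. Safe: 1, 2, 3, 7. Place at column 1.
Row 3: attacked by (1,5)→{3,5,7}; (2,1)→{1,2}. Safe: 4, 6. Place at column 6.
Row 4: attacked by (1,5)→{2,5}; (2,1)→{1,3}; (3,6)→{5,6,7}. Safe: 4. Place at column 4.
Row 5: attacked by (1,5)→{1,5}; (2,1)→{1,4}; (3,6)→{4,6}; (4,4)→{3,4,5}. Safe: 2, 7. Place at column 2.
Row 6: attacked by (1,5)→{5}; (2,1)→{1,5}; (3,6)→{3,6}; (4,4)→{2,4,6}; (5,2)→{1,2,3}. Safe: 7. Place at column 7.
Row 7: attacked by (1,5)→{5}; (2,1)→{1,6}; (3,6)→{2,6}; (4,4)→{1,4,7}; (5,2)→{2,4}; (6,7)→{6,7}. Safe: 3. Place at column 3.
Columns [5, 1, 6, 4, 2, 7, 3], r−c [-4, 1, -3, 0, 3, -1, 4], r+c [6, 3, 9, 8, 7, 13, 10] are all distinct, so no two queens attack.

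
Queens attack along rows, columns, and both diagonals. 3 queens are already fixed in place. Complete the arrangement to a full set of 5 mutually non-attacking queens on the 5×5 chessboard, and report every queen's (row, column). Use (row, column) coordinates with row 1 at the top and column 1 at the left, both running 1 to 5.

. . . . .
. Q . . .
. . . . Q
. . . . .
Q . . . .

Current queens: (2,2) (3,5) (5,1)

Row 1: attacked by (2,2)→{1,2,3}; (3,5)→{3,5}; (5,1)→{1,5}. Safe: 4. Place at column 4.
Row 4: attacked by (1,4)→{1,4}; (2,2)→{2,4}; (3,5)→{4,5}; (5,1)→{1,2}. Safe: 3. Place at column 3.
Columns [4, 2, 5, 3, 1], r−c [-3, 0, -2, 1, 4], r+c [5, 4, 8, 7, 6] are all distinct, so no two queens attack.

(1,4) (2,2) (3,5) (4,3) (5,1)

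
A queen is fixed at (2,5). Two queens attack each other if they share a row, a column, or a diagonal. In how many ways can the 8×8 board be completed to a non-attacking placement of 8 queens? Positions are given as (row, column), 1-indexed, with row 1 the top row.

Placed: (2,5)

8

Branch on row 1: col 1 → 1; col 2 → 2; col 3 → 4; col 7 → 1; col 8 → 0.
Sum: 1 + 2 + 4 + 1 + 0 = 8.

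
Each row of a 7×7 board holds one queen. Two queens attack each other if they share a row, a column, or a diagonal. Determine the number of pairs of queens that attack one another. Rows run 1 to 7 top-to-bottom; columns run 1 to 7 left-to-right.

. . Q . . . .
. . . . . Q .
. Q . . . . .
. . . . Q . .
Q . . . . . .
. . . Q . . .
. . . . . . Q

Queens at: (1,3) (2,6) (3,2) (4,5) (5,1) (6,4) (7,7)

0

All columns are distinct and no two queens satisfy |Δrow| = |Δcol|, so no pair attacks.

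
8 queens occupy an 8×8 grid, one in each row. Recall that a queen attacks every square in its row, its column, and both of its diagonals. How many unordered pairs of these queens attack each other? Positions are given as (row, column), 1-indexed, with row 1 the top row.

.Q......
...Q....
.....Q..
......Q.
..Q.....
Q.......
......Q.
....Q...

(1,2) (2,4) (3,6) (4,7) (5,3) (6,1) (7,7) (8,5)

Same column: (4,7)–(7,7) (column 7).
Same diagonal: (3,6)–(4,7) (|3−4| = |6−7| = 1).
Total attacking pairs: 2.

2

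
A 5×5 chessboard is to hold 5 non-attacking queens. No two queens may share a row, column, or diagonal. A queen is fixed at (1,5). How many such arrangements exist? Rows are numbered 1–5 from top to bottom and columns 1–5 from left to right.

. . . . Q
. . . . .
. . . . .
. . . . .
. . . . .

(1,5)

2

Branch on row 2: col 1 → 0; col 2 → 1; col 3 → 1.
Sum: 0 + 1 + 1 = 2.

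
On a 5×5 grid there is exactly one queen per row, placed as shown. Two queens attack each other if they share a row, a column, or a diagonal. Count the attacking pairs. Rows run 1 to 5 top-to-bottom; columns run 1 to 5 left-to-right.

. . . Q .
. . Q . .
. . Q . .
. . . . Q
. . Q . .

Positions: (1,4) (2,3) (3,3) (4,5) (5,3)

Same column: (2,3)–(3,3) (column 3); (2,3)–(5,3) (column 3); (3,3)–(5,3) (column 3).
Same diagonal: (1,4)–(2,3) (|1−2| = |4−3| = 1); (2,3)–(4,5) (|2−4| = |3−5| = 2).
Total attacking pairs: 5.

5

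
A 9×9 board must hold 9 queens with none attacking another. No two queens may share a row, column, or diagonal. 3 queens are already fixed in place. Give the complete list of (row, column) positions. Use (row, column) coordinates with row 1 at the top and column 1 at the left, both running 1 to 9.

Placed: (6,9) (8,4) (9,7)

Row 1: attacked by (6,9)→{4,9}; (8,4)→{4}; (9,7)→{7}. Safe: 1, 2, 3, 5, 6, 8. Place at column 1.
Row 2: attacked by (1,1)→{1,2}; (6,9)→{5,9}; (8,4)→{4}; (9,7)→{7}. Safe: 3, 6, 8. Place at column 8.
Row 3: attacked by (1,1)→{1,3}; (2,8)→{7,8,9}; (6,9)→{6,9}; (8,4)→{4,9}; (9,7)→{1,7}. Safe: 2, 5. Place at column 5.
Row 4: attacked by (1,1)→{1,4}; (2,8)→{6,8}; (3,5)→{4,5,6}; (6,9)→{7,9}; (8,4)→{4,8}; (9,7)→{2,7}. Safe: 3. Place at column 3.
Row 5: attacked by (1,1)→{1,5}; (2,8)→{5,8}; (3,5)→{3,5,7}; (4,3)→{2,3,4}; (6,9)→{8,9}; (8,4)→{1,4,7}; (9,7)→{3,7}. Safe: 6. Place at column 6.
Row 7: attacked by (1,1)→{1,7}; (2,8)→{3,8}; (3,5)→{1,5,9}; (4,3)→{3,6}; (5,6)→{4,6,8}; (6,9)→{8,9}; (8,4)→{3,4,5}; (9,7)→{5,7,9}. Safe: 2. Place at column 2.
Columns [1, 8, 5, 3, 6, 9, 2, 4, 7], r−c [0, -6, -2, 1, -1, -3, 5, 4, 2], r+c [2, 10, 8, 7, 11, 15, 9, 12, 16] are all distinct, so no two queens attack.

(1,1) (2,8) (3,5) (4,3) (5,6) (6,9) (7,2) (8,4) (9,7)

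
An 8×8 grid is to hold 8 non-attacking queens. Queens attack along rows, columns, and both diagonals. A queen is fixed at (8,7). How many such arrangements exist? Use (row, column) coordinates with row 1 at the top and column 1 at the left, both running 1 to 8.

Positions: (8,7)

Branch on row 1: col 1 → 0; col 2 → 0; col 3 → 0; col 4 → 3; col 5 → 3; col 6 → 2; col 8 → 0.
Sum: 0 + 0 + 0 + 3 + 3 + 2 + 0 = 8.

8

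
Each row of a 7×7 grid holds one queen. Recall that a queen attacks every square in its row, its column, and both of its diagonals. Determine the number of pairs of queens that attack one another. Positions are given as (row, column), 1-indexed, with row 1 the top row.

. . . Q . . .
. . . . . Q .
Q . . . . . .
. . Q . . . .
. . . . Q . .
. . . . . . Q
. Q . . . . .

All columns are distinct and no two queens satisfy |Δrow| = |Δcol|, so no pair attacks.

0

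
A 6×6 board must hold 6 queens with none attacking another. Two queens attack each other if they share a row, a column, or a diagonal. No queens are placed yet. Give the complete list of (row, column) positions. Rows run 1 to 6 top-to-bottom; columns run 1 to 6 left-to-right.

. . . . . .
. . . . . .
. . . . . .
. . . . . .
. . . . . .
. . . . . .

Row 1: Safe: 1, 2, 3, 4, 5, 6. Place at column 3.
Row 2: attacked by (1,3)→{2,3,4}. Safe: 1, 5, 6. Place at column 6.
Row 3: attacked by (1,3)→{1,3,5}; (2,6)→{5,6}. Safe: 2, 4. Place at column 2.
Row 4: attacked by (1,3)→{3,6}; (2,6)→{4,6}; (3,2)→{1,2,3}. Safe: 5. Place at column 5.
Row 5: attacked by (1,3)→{3}; (2,6)→{3,6}; (3,2)→{2,4}; (4,5)→{4,5,6}. Safe: 1. Place at column 1.
Row 6: attacked by (1,3)→{3}; (2,6)→{2,6}; (3,2)→{2,5}; (4,5)→{3,5}; (5,1)→{1,2}. Safe: 4. Place at column 4.
Columns [3, 6, 2, 5, 1, 4], r−c [-2, -4, 1, -1, 4, 2], r+c [4, 8, 5, 9, 6, 10] are all distinct, so no two queens attack.

(1,3) (2,6) (3,2) (4,5) (5,1) (6,4)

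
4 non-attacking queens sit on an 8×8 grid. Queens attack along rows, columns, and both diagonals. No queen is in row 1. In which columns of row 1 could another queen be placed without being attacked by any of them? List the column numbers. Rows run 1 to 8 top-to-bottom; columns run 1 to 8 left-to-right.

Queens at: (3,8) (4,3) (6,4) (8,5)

columns 1, 2, 7

(3,8) attacks row 1 at column 8 and diagonals 6.
(4,3) attacks row 1 at column 3 and diagonals 6.
(6,4) attacks row 1 at column 4.
(8,5) attacks row 1 at column 5.
Attacked columns: {3, 4, 5, 6, 8}. Safe: {1, 2, 7}.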